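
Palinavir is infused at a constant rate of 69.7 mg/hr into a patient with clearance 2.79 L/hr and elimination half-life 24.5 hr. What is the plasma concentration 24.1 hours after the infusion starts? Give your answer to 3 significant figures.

Css = rate / CL = 69.7 / 2.79 = 24.98 µg/mL
k = ln 2 / 24.5 = 0.02829 hr⁻¹
C(t) = Css (1 − e^(−kt)) = 24.98 × (1 − e^(−0.6818)) = 24.98 × 0.4943 ≈ 12.3 µg/mL

12.3 µg/mL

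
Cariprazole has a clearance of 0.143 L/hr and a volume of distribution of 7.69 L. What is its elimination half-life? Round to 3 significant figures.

37.3 hours

k = CL / V = 0.143 / 7.69 = 0.01860 hr⁻¹
t½ = ln 2 / k = ln 2 / 0.01860 ≈ 37.3 hours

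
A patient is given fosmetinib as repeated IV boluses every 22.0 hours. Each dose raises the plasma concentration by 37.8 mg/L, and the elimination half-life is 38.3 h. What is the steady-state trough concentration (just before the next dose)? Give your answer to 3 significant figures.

k = ln 2 / 38.3 = 0.01810 h⁻¹
Fraction remaining after one interval: e^(−kτ) = e^(−0.01810 × 22.0) = 0.6716
R = 1 / (1 − 0.6716) = 3.045
Css,max = 37.8 × 3.045 = 115.1 mg/L
Css,min = Css,max × e^(−kτ) = 115.1 × 0.6716 ≈ 77.3 mg/L

77.3 mg/L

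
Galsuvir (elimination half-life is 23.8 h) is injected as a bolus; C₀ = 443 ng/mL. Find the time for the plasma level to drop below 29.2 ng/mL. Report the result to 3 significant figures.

93.4 hours

k = ln 2 / 23.8 = 0.02912 h⁻¹
C(t) = C₀ e^(−kt)  ⇒  t = ln(C₀/C) / k
t = ln(443/29.2) / 0.02912 = 2.719 / 0.02912 ≈ 93.4 hours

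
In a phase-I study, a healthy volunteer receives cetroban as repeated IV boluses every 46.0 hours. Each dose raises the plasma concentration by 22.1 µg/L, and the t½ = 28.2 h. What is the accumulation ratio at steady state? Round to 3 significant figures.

1.48

k = ln 2 / 28.2 = 0.02458 h⁻¹
Fraction remaining after one interval: e^(−kτ) = e^(−0.02458 × 46.0) = 0.3228
R = 1 / (1 − 0.3228) = 1 / 0.6772 ≈ 1.48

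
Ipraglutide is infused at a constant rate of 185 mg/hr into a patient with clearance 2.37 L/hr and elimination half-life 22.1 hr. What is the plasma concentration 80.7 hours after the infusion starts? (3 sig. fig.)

71.8 µg/mL

Css = rate / CL = 185 / 2.37 = 78.06 µg/mL
k = ln 2 / 22.1 = 0.03136 hr⁻¹
C(t) = Css (1 − e^(−kt)) = 78.06 × (1 − e^(−2.531)) = 78.06 × 0.9204 ≈ 71.8 µg/mL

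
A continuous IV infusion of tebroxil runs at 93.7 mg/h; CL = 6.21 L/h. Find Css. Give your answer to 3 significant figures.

Css = infusion rate / CL = 93.7 / 6.21 ≈ 15.1 mg/L

15.1 mg/L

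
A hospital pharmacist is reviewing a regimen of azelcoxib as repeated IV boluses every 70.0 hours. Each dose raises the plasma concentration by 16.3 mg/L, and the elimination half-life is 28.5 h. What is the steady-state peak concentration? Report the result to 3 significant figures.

19.9 mg/L

k = ln 2 / 28.5 = 0.02432 h⁻¹
Fraction remaining after one interval: e^(−kτ) = e^(−0.02432 × 70.0) = 0.1822
R = 1 / (1 − 0.1822) = 1.223
Css,max = 16.3 × 1.223 ≈ 19.9 mg/L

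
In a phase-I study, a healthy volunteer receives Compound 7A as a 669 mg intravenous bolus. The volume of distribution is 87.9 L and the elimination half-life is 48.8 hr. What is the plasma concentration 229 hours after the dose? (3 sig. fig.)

C₀ = dose / V = 669 / 87.9 = 7.611 mg/L
k = ln 2 / 48.8 = 0.01420 hr⁻¹
C(t) = C₀ e^(−kt) = 7.611 × e^(−0.01420 × 229) = 7.611 × e^(−3.253) = 7.611 × 0.03867 ≈ 0.294 mg/L

0.294 mg/L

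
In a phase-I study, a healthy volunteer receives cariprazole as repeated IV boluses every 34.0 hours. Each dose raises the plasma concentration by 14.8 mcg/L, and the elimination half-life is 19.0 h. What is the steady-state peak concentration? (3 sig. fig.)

k = ln 2 / 19.0 = 0.03648 h⁻¹
Fraction remaining after one interval: e^(−kτ) = e^(−0.03648 × 34.0) = 0.2893
R = 1 / (1 − 0.2893) = 1.407
Css,max = 14.8 × 1.407 ≈ 20.8 mcg/L

20.8 mcg/L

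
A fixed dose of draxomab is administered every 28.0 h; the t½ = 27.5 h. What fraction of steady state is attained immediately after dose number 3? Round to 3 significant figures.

k = ln 2 / 27.5 = 0.02521 h⁻¹
f_n = 1 − e^(−nkτ) = 1 − e^(−3 × 0.02521 × 28.0) = 1 − e^(−2.117) = 1 − 0.1204 ≈ 0.880

0.880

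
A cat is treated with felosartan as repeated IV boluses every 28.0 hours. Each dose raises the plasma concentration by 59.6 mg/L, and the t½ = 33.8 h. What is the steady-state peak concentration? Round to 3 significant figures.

136 mg/L

k = ln 2 / 33.8 = 0.02051 h⁻¹
Fraction remaining after one interval: e^(−kτ) = e^(−0.02051 × 28.0) = 0.5632
R = 1 / (1 − 0.5632) = 2.289
Css,max = 59.6 × 2.289 ≈ 136 mg/L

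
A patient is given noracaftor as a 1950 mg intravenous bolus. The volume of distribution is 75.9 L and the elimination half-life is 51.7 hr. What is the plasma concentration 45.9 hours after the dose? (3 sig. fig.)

13.9 µg/mL

C₀ = dose / V = 1950 / 75.9 = 25.69 µg/mL
k = ln 2 / 51.7 = 0.01341 hr⁻¹
C(t) = C₀ e^(−kt) = 25.69 × e^(−0.01341 × 45.9) = 25.69 × e^(−0.6154) = 25.69 × 0.5404 ≈ 13.9 µg/mL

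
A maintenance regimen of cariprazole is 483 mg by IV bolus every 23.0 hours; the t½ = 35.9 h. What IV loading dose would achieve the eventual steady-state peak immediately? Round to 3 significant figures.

1350 mg

k = ln 2 / 35.9 = 0.01931 h⁻¹
Accumulation ratio R = 1 / (1 − e^(−kτ)) = 1 / (1 − e^(−0.01931×23.0)) = 1 / (1 − 0.6414) = 2.789
Loading dose = maintenance dose × R = 483 × 2.789 ≈ 1350 mg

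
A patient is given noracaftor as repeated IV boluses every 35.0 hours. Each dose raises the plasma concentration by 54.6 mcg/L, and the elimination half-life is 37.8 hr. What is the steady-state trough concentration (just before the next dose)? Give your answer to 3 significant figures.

k = ln 2 / 37.8 = 0.01834 hr⁻¹
Fraction remaining after one interval: e^(−kτ) = e^(−0.01834 × 35.0) = 0.5263
R = 1 / (1 − 0.5263) = 2.111
Css,max = 54.6 × 2.111 = 115.3 mcg/L
Css,min = Css,max × e^(−kτ) = 115.3 × 0.5263 ≈ 60.7 mcg/L

60.7 mcg/L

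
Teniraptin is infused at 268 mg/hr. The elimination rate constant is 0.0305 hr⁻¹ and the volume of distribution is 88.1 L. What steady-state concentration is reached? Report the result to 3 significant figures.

CL = k · V = 0.0305 × 88.1 = 2.687 L/hr
Css = rate / CL = 268 / 2.687 ≈ 99.7 µg/mL

99.7 µg/mL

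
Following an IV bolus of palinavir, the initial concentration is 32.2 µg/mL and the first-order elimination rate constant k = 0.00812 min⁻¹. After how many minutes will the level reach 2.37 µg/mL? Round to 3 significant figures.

321 minutes

C(t) = C₀ e^(−kt)  ⇒  t = ln(C₀/C) / k
t = ln(32.2/2.37) / 0.008120 = 2.609 / 0.008120 ≈ 321 minutes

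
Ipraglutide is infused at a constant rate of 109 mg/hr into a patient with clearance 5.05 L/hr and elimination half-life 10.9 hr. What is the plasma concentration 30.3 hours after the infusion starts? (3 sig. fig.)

18.4 mg/L

Css = rate / CL = 109 / 5.05 = 21.58 mg/L
k = ln 2 / 10.9 = 0.06359 hr⁻¹
C(t) = Css (1 − e^(−kt)) = 21.58 × (1 − e^(−1.927)) = 21.58 × 0.8544 ≈ 18.4 mg/L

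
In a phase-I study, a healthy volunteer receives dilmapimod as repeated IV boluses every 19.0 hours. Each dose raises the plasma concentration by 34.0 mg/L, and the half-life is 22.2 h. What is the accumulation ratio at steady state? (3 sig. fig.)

k = ln 2 / 22.2 = 0.03122 h⁻¹
Fraction remaining after one interval: e^(−kτ) = e^(−0.03122 × 19.0) = 0.5525
R = 1 / (1 − 0.5525) = 1 / 0.4475 ≈ 2.23

2.23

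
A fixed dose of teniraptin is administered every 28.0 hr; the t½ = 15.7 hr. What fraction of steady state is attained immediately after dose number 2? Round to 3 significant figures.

0.916

k = ln 2 / 15.7 = 0.04415 hr⁻¹
f_n = 1 − e^(−nkτ) = 1 − e^(−2 × 0.04415 × 28.0) = 1 − e^(−2.472) = 1 − 0.08438 ≈ 0.916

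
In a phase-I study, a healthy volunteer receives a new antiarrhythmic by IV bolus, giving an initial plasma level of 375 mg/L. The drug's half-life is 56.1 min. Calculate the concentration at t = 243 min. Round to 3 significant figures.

k = ln 2 / 56.1 = 0.01236 min⁻¹
243 min is 4.332 half-lives, so C = 375 × (1/2)^4.332 = 375 × 0.04967 ≈ 18.6 mg/L

18.6 mg/L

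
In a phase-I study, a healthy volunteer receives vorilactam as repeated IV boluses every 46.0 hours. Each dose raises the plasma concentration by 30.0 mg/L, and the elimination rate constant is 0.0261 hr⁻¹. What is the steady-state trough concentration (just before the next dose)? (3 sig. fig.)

12.9 mg/L

Fraction remaining after one interval: e^(−kτ) = e^(−0.02610 × 46.0) = 0.3010
R = 1 / (1 − 0.3010) = 1.431
Css,max = 30.0 × 1.431 = 42.92 mg/L
Css,min = Css,max × e^(−kτ) = 42.92 × 0.3010 ≈ 12.9 mg/L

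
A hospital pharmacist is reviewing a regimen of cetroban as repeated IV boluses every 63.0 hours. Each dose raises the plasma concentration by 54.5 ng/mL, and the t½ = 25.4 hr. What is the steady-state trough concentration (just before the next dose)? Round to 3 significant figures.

11.9 ng/mL

k = ln 2 / 25.4 = 0.02729 hr⁻¹
Fraction remaining after one interval: e^(−kτ) = e^(−0.02729 × 63.0) = 0.1792
R = 1 / (1 − 0.1792) = 1.218
Css,max = 54.5 × 1.218 = 66.40 ng/mL
Css,min = Css,max × e^(−kτ) = 66.40 × 0.1792 ≈ 11.9 ng/mL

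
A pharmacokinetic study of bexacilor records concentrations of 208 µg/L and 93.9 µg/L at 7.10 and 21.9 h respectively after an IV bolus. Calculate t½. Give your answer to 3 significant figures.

12.9 hours

k = ln(C₁/C₂) / (t₂ − t₁) = ln(208/93.9) / (21.9 − 7.10)
  = 0.7953 / 14.80 = 0.05374 h⁻¹
t½ = ln 2 / k = ln 2 / 0.05374 ≈ 12.9 hours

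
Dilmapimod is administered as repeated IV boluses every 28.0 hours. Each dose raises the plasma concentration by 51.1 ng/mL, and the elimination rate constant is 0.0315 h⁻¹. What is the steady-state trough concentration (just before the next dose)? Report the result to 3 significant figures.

36.1 ng/mL

Fraction remaining after one interval: e^(−kτ) = e^(−0.03150 × 28.0) = 0.4140
R = 1 / (1 − 0.4140) = 1.706
Css,max = 51.1 × 1.706 = 87.19 ng/mL
Css,min = Css,max × e^(−kτ) = 87.19 × 0.4140 ≈ 36.1 ng/mL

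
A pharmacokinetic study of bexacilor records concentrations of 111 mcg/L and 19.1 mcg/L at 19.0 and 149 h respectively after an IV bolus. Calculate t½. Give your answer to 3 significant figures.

k = ln(C₁/C₂) / (t₂ − t₁) = ln(111/19.1) / (149 − 19.0)
  = 1.760 / 130.0 = 0.01354 h⁻¹
t½ = ln 2 / k = ln 2 / 0.01354 ≈ 51.2 hours

51.2 hours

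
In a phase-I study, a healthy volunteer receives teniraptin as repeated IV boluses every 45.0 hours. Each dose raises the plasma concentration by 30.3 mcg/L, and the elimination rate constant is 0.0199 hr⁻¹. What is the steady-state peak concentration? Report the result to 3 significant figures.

Fraction remaining after one interval: e^(−kτ) = e^(−0.01990 × 45.0) = 0.4084
R = 1 / (1 − 0.4084) = 1.690
Css,max = 30.3 × 1.690 ≈ 51.2 mcg/L

51.2 mcg/L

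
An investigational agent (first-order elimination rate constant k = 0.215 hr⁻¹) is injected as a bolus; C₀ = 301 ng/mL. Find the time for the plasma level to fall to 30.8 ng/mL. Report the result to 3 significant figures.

C(t) = C₀ e^(−kt)  ⇒  t = ln(C₀/C) / k
t = ln(301/30.8) / 0.2150 = 2.280 / 0.2150 ≈ 10.6 hours

10.6 hours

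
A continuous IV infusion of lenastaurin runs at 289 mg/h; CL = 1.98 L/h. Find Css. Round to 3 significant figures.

146 mg/L

Css = infusion rate / CL = 289 / 1.98 ≈ 146 mg/L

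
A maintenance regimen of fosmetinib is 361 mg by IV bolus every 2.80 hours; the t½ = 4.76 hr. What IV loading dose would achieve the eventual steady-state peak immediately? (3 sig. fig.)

k = ln 2 / 4.76 = 0.1456 hr⁻¹
Accumulation ratio R = 1 / (1 − e^(−kτ)) = 1 / (1 − e^(−0.1456×2.80)) = 1 / (1 − 0.6652) = 2.986
Loading dose = maintenance dose × R = 361 × 2.986 ≈ 1080 mg

1080 mg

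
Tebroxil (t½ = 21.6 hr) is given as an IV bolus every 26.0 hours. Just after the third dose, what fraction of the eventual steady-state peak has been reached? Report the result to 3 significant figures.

0.918

k = ln 2 / 21.6 = 0.03209 hr⁻¹
f_n = 1 − e^(−nkτ) = 1 − e^(−3 × 0.03209 × 26.0) = 1 − e^(−2.503) = 1 − 0.08184 ≈ 0.918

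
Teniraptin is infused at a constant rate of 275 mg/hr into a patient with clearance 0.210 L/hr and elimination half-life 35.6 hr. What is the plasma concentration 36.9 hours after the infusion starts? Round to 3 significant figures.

Css = rate / CL = 275 / 0.210 = 1310 µg/mL
k = ln 2 / 35.6 = 0.01947 hr⁻¹
C(t) = Css (1 − e^(−kt)) = 1310 × (1 − e^(−0.7185)) = 1310 × 0.5125 ≈ 671 µg/mL

671 µg/mL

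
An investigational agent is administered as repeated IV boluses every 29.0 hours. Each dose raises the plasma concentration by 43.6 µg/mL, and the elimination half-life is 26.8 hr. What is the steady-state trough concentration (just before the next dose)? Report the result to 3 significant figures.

k = ln 2 / 26.8 = 0.02586 hr⁻¹
Fraction remaining after one interval: e^(−kτ) = e^(−0.02586 × 29.0) = 0.4723
R = 1 / (1 − 0.4723) = 1.895
Css,max = 43.6 × 1.895 = 82.63 µg/mL
Css,min = Css,max × e^(−kτ) = 82.63 × 0.4723 ≈ 39.0 µg/mL

39.0 µg/mL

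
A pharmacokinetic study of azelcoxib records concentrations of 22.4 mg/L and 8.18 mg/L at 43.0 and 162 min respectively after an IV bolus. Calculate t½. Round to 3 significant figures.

81.9 minutes

k = ln(C₁/C₂) / (t₂ − t₁) = ln(22.4/8.18) / (162 − 43.0)
  = 1.007 / 119.0 = 0.008465 min⁻¹
t½ = ln 2 / k = ln 2 / 0.008465 ≈ 81.9 minutes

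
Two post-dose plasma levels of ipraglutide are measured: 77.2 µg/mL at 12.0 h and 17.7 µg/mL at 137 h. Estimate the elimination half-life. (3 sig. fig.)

k = ln(C₁/C₂) / (t₂ − t₁) = ln(77.2/17.7) / (137 − 12.0)
  = 1.473 / 125.0 = 0.01178 h⁻¹
t½ = ln 2 / k = ln 2 / 0.01178 ≈ 58.8 hours

58.8 hours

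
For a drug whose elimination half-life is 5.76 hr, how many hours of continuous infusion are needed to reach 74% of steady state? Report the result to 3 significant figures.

11.2 hours

k = ln 2 / 5.76 = 0.1203 hr⁻¹
f = 1 − e^(−kt)  ⇒  t = −ln(1 − f) / k
t = −ln(1 − 0.74) / 0.1203 = 1.347 / 0.1203 ≈ 11.2 hours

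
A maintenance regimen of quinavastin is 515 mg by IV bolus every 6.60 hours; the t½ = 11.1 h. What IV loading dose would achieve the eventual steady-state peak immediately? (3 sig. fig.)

1520 mg

k = ln 2 / 11.1 = 0.06245 h⁻¹
Accumulation ratio R = 1 / (1 − e^(−kτ)) = 1 / (1 − e^(−0.06245×6.60)) = 1 / (1 − 0.6622) = 2.961
Loading dose = maintenance dose × R = 515 × 2.961 ≈ 1520 mg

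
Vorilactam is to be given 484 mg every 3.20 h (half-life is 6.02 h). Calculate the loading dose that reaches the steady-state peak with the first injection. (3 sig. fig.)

1570 mg

k = ln 2 / 6.02 = 0.1151 h⁻¹
Accumulation ratio R = 1 / (1 − e^(−kτ)) = 1 / (1 − e^(−0.1151×3.20)) = 1 / (1 − 0.6918) = 3.245
Loading dose = maintenance dose × R = 484 × 3.245 ≈ 1570 mg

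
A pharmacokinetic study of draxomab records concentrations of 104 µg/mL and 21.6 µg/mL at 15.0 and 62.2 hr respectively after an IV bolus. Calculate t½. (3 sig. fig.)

20.8 hours

k = ln(C₁/C₂) / (t₂ − t₁) = ln(104/21.6) / (62.2 − 15.0)
  = 1.572 / 47.20 = 0.03330 hr⁻¹
t½ = ln 2 / k = ln 2 / 0.03330 ≈ 20.8 hours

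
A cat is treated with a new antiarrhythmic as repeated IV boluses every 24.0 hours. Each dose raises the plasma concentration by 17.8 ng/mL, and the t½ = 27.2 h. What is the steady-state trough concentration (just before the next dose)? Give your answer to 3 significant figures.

21.1 ng/mL

k = ln 2 / 27.2 = 0.02548 h⁻¹
Fraction remaining after one interval: e^(−kτ) = e^(−0.02548 × 24.0) = 0.5425
R = 1 / (1 − 0.5425) = 2.186
Css,max = 17.8 × 2.186 = 38.91 ng/mL
Css,min = Css,max × e^(−kτ) = 38.91 × 0.5425 ≈ 21.1 ng/mL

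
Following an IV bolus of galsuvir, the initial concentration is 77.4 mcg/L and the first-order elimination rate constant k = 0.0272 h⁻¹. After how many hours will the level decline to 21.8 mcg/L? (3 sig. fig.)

C(t) = C₀ e^(−kt)  ⇒  t = ln(C₀/C) / k
t = ln(77.4/21.8) / 0.02720 = 1.267 / 0.02720 ≈ 46.6 hours

46.6 hours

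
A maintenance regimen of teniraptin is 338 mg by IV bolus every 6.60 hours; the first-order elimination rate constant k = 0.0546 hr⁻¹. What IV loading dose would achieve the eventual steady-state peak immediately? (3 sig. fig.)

Accumulation ratio R = 1 / (1 − e^(−kτ)) = 1 / (1 − e^(−0.05460×6.60)) = 1 / (1 − 0.6974) = 3.305
Loading dose = maintenance dose × R = 338 × 3.305 ≈ 1120 mg

1120 mg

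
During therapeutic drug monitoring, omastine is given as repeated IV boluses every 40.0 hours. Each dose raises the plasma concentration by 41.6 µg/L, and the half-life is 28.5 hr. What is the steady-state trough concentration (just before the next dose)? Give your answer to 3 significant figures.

25.3 µg/L

k = ln 2 / 28.5 = 0.02432 hr⁻¹
Fraction remaining after one interval: e^(−kτ) = e^(−0.02432 × 40.0) = 0.3780
R = 1 / (1 − 0.3780) = 1.608
Css,max = 41.6 × 1.608 = 66.88 µg/L
Css,min = Css,max × e^(−kτ) = 66.88 × 0.3780 ≈ 25.3 µg/L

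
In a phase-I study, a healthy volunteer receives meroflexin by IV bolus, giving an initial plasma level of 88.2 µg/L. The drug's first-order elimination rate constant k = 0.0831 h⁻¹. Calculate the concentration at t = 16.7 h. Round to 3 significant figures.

22.0 µg/L

C(t) = C₀ e^(−kt) = 88.2 × e^(−0.08310 × 16.7) = 88.2 × e^(−1.388) = 88.2 × 0.2496 ≈ 22.0 µg/L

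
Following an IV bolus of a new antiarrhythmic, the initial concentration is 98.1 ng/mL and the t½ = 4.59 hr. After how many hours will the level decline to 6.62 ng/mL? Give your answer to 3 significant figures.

k = ln 2 / 4.59 = 0.1510 hr⁻¹
C(t) = C₀ e^(−kt)  ⇒  t = ln(C₀/C) / k
t = ln(98.1/6.62) / 0.1510 = 2.696 / 0.1510 ≈ 17.9 hours

17.9 hours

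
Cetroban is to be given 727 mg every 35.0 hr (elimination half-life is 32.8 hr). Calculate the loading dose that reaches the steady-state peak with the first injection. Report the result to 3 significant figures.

1390 mg

k = ln 2 / 32.8 = 0.02113 hr⁻¹
Accumulation ratio R = 1 / (1 − e^(−kτ)) = 1 / (1 − e^(−0.02113×35.0)) = 1 / (1 − 0.4773) = 1.913
Loading dose = maintenance dose × R = 727 × 1.913 ≈ 1390 mg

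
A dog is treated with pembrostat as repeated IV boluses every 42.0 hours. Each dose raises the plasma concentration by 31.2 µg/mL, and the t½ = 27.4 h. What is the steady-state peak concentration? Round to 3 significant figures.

47.7 µg/mL

k = ln 2 / 27.4 = 0.02530 h⁻¹
Fraction remaining after one interval: e^(−kτ) = e^(−0.02530 × 42.0) = 0.3456
R = 1 / (1 − 0.3456) = 1.528
Css,max = 31.2 × 1.528 ≈ 47.7 µg/mL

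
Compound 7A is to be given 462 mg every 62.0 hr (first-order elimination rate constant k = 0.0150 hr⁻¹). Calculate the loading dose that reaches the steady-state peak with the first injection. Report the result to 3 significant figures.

763 mg

Accumulation ratio R = 1 / (1 − e^(−kτ)) = 1 / (1 − e^(−0.01500×62.0)) = 1 / (1 − 0.3946) = 1.652
Loading dose = maintenance dose × R = 462 × 1.652 ≈ 763 mg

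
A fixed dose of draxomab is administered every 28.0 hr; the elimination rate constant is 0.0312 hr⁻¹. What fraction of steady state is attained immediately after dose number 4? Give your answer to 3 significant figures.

f_n = 1 − e^(−nkτ) = 1 − e^(−4 × 0.03120 × 28.0) = 1 − e^(−3.494) = 1 − 0.03037 ≈ 0.970

0.970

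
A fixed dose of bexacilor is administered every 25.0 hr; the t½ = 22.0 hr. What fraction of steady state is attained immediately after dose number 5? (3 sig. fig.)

0.981

k = ln 2 / 22.0 = 0.03151 hr⁻¹
f_n = 1 − e^(−nkτ) = 1 − e^(−5 × 0.03151 × 25.0) = 1 − e^(−3.938) = 1 − 0.01948 ≈ 0.981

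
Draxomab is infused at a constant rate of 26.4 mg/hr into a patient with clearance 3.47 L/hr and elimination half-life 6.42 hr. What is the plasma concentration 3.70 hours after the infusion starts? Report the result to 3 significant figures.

Css = rate / CL = 26.4 / 3.47 = 7.608 µg/mL
k = ln 2 / 6.42 = 0.1080 hr⁻¹
C(t) = Css (1 − e^(−kt)) = 7.608 × (1 − e^(−0.3995)) = 7.608 × 0.3293 ≈ 2.51 µg/mL

2.51 µg/mL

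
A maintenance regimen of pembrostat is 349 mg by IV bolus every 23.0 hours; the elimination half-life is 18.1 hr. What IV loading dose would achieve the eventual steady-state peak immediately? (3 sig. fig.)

596 mg

k = ln 2 / 18.1 = 0.03830 hr⁻¹
Accumulation ratio R = 1 / (1 − e^(−kτ)) = 1 / (1 − e^(−0.03830×23.0)) = 1 / (1 − 0.4145) = 1.708
Loading dose = maintenance dose × R = 349 × 1.708 ≈ 596 mg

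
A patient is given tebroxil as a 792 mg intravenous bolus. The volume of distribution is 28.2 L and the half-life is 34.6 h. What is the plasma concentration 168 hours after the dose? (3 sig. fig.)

0.970 µg/mL

C₀ = dose / V = 792 / 28.2 = 28.09 µg/mL
k = ln 2 / 34.6 = 0.02003 h⁻¹
C(t) = C₀ e^(−kt) = 28.09 × e^(−0.02003 × 168) = 28.09 × e^(−3.366) = 28.09 × 0.03454 ≈ 0.970 µg/mL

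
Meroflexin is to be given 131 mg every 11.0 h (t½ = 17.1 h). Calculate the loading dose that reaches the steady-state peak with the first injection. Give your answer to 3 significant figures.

k = ln 2 / 17.1 = 0.04053 h⁻¹
Accumulation ratio R = 1 / (1 − e^(−kτ)) = 1 / (1 − e^(−0.04053×11.0)) = 1 / (1 − 0.6403) = 2.780
Loading dose = maintenance dose × R = 131 × 2.780 ≈ 364 mg

364 mg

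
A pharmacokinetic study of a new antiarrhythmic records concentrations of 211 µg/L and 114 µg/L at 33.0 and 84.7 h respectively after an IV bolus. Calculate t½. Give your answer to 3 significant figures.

58.2 hours

k = ln(C₁/C₂) / (t₂ − t₁) = ln(211/114) / (84.7 − 33.0)
  = 0.6157 / 51.70 = 0.01191 h⁻¹
t½ = ln 2 / k = ln 2 / 0.01191 ≈ 58.2 hours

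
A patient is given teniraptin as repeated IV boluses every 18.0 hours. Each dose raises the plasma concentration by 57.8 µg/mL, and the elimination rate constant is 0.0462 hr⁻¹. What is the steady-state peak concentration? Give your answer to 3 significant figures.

Fraction remaining after one interval: e^(−kτ) = e^(−0.04620 × 18.0) = 0.4354
R = 1 / (1 − 0.4354) = 1.771
Css,max = 57.8 × 1.771 ≈ 102 µg/mL

102 µg/mL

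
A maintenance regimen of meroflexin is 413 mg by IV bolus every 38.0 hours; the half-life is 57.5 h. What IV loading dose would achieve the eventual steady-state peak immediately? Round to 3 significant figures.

k = ln 2 / 57.5 = 0.01205 h⁻¹
Accumulation ratio R = 1 / (1 − e^(−kτ)) = 1 / (1 − e^(−0.01205×38.0)) = 1 / (1 − 0.6325) = 2.721
Loading dose = maintenance dose × R = 413 × 2.721 ≈ 1120 mg

1120 mg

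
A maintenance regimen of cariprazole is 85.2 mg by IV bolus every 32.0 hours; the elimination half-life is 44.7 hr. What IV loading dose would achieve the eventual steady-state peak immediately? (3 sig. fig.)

k = ln 2 / 44.7 = 0.01551 hr⁻¹
Accumulation ratio R = 1 / (1 − e^(−kτ)) = 1 / (1 − e^(−0.01551×32.0)) = 1 / (1 − 0.6088) = 2.556
Loading dose = maintenance dose × R = 85.2 × 2.556 ≈ 218 mg

218 mg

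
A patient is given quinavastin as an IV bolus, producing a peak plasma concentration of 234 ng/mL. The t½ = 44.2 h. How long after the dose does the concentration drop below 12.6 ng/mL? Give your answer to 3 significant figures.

186 hours

k = ln 2 / 44.2 = 0.01568 h⁻¹
C(t) = C₀ e^(−kt)  ⇒  t = ln(C₀/C) / k
t = ln(234/12.6) / 0.01568 = 2.922 / 0.01568 ≈ 186 hours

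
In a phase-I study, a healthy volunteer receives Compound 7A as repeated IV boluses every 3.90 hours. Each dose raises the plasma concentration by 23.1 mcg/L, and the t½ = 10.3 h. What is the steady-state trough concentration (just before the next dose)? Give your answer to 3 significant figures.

k = ln 2 / 10.3 = 0.06730 h⁻¹
Fraction remaining after one interval: e^(−kτ) = e^(−0.06730 × 3.90) = 0.7692
R = 1 / (1 − 0.7692) = 4.332
Css,max = 23.1 × 4.332 = 100.1 mcg/L
Css,min = Css,max × e^(−kτ) = 100.1 × 0.7692 ≈ 77.0 mcg/L

77.0 mcg/L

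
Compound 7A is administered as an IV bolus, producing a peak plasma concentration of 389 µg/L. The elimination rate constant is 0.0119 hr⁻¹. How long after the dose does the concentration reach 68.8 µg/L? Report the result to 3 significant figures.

C(t) = C₀ e^(−kt)  ⇒  t = ln(C₀/C) / k
t = ln(389/68.8) / 0.01190 = 1.732 / 0.01190 ≈ 146 hours

146 hours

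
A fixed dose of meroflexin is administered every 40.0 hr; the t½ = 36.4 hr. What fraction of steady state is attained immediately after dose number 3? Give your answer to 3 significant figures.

k = ln 2 / 36.4 = 0.01904 hr⁻¹
f_n = 1 − e^(−nkτ) = 1 − e^(−3 × 0.01904 × 40.0) = 1 − e^(−2.285) = 1 − 0.1018 ≈ 0.898

0.898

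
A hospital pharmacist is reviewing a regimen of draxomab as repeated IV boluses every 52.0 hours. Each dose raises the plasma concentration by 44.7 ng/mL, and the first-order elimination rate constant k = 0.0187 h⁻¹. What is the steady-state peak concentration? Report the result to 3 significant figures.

Fraction remaining after one interval: e^(−kτ) = e^(−0.01870 × 52.0) = 0.3782
R = 1 / (1 − 0.3782) = 1.608
Css,max = 44.7 × 1.608 ≈ 71.9 ng/mL

71.9 ng/mL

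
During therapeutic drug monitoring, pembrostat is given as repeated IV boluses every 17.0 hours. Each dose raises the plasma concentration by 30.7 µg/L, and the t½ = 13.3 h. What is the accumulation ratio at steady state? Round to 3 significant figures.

1.70

k = ln 2 / 13.3 = 0.05212 h⁻¹
Fraction remaining after one interval: e^(−kτ) = e^(−0.05212 × 17.0) = 0.4123
R = 1 / (1 − 0.4123) = 1 / 0.5877 ≈ 1.70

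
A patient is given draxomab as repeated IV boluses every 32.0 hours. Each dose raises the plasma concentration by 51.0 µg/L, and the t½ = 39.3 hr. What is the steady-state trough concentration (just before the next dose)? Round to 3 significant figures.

k = ln 2 / 39.3 = 0.01764 hr⁻¹
Fraction remaining after one interval: e^(−kτ) = e^(−0.01764 × 32.0) = 0.5687
R = 1 / (1 − 0.5687) = 2.319
Css,max = 51.0 × 2.319 = 118.2 µg/L
Css,min = Css,max × e^(−kτ) = 118.2 × 0.5687 ≈ 67.2 µg/L

67.2 µg/L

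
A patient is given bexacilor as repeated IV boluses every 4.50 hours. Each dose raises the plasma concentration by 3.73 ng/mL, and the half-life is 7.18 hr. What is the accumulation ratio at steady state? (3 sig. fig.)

2.84

k = ln 2 / 7.18 = 0.09654 hr⁻¹
Fraction remaining after one interval: e^(−kτ) = e^(−0.09654 × 4.50) = 0.6476
R = 1 / (1 − 0.6476) = 1 / 0.3524 ≈ 2.84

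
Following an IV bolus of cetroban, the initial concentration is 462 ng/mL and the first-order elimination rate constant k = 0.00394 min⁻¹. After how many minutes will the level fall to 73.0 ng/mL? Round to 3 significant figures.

C(t) = C₀ e^(−kt)  ⇒  t = ln(C₀/C) / k
t = ln(462/73.0) / 0.003940 = 1.845 / 0.003940 ≈ 468 minutes

468 minutes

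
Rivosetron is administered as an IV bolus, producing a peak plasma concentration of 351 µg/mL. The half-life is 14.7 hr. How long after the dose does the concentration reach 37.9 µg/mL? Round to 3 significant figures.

k = ln 2 / 14.7 = 0.04715 hr⁻¹
C(t) = C₀ e^(−kt)  ⇒  t = ln(C₀/C) / k
t = ln(351/37.9) / 0.04715 = 2.226 / 0.04715 ≈ 47.2 hours

47.2 hours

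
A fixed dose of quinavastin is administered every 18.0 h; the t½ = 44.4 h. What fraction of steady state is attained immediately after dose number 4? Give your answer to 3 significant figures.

0.675

k = ln 2 / 44.4 = 0.01561 h⁻¹
f_n = 1 − e^(−nkτ) = 1 − e^(−4 × 0.01561 × 18.0) = 1 − e^(−1.124) = 1 − 0.3250 ≈ 0.675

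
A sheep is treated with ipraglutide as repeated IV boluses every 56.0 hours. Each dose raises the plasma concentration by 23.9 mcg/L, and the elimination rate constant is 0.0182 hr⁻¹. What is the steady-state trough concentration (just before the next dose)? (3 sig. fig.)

13.5 mcg/L

Fraction remaining after one interval: e^(−kτ) = e^(−0.01820 × 56.0) = 0.3609
R = 1 / (1 − 0.3609) = 1.565
Css,max = 23.9 × 1.565 = 37.40 mcg/L
Css,min = Css,max × e^(−kτ) = 37.40 × 0.3609 ≈ 13.5 mcg/L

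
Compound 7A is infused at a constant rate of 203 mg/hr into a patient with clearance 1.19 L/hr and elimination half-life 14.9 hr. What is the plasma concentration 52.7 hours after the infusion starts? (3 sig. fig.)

156 mg/L

Css = rate / CL = 203 / 1.19 = 170.6 mg/L
k = ln 2 / 14.9 = 0.04652 hr⁻¹
C(t) = Css (1 − e^(−kt)) = 170.6 × (1 − e^(−2.452)) = 170.6 × 0.9138 ≈ 156 mg/L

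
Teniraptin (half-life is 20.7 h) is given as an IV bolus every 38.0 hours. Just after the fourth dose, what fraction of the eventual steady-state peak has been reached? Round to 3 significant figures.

k = ln 2 / 20.7 = 0.03349 h⁻¹
f_n = 1 − e^(−nkτ) = 1 − e^(−4 × 0.03349 × 38.0) = 1 − e^(−5.090) = 1 − 0.006159 ≈ 0.994

0.994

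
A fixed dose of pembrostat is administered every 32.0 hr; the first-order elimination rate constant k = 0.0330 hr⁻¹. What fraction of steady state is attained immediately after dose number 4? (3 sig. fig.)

0.985

f_n = 1 − e^(−nkτ) = 1 − e^(−4 × 0.03300 × 32.0) = 1 − e^(−4.224) = 1 − 0.01464 ≈ 0.985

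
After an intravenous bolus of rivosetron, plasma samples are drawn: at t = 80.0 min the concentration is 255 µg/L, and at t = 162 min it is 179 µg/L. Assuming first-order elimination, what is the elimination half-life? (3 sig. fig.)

161 minutes

k = ln(C₁/C₂) / (t₂ − t₁) = ln(255/179) / (162 − 80.0)
  = 0.3539 / 82.00 = 0.004316 min⁻¹
t½ = ln 2 / k = ln 2 / 0.004316 ≈ 161 minutes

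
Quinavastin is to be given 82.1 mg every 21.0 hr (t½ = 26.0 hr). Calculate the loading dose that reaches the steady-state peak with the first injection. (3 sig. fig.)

192 mg

k = ln 2 / 26.0 = 0.02666 hr⁻¹
Accumulation ratio R = 1 / (1 − e^(−kτ)) = 1 / (1 − e^(−0.02666×21.0)) = 1 / (1 − 0.5713) = 2.333
Loading dose = maintenance dose × R = 82.1 × 2.333 ≈ 192 mg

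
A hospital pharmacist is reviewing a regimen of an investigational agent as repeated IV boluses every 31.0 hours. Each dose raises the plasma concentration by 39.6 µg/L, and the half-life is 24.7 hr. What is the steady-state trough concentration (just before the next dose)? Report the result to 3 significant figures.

28.6 µg/L

k = ln 2 / 24.7 = 0.02806 hr⁻¹
Fraction remaining after one interval: e^(−kτ) = e^(−0.02806 × 31.0) = 0.4190
R = 1 / (1 − 0.4190) = 1.721
Css,max = 39.6 × 1.721 = 68.16 µg/L
Css,min = Css,max × e^(−kτ) = 68.16 × 0.4190 ≈ 28.6 µg/L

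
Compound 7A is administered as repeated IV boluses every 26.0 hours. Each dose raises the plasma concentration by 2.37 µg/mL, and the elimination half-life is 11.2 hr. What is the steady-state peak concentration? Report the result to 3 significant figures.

2.96 µg/mL

k = ln 2 / 11.2 = 0.06189 hr⁻¹
Fraction remaining after one interval: e^(−kτ) = e^(−0.06189 × 26.0) = 0.2001
R = 1 / (1 − 0.2001) = 1.250
Css,max = 2.37 × 1.250 ≈ 2.96 µg/mL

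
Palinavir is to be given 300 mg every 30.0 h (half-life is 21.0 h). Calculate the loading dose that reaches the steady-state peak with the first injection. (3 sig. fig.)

477 mg

k = ln 2 / 21.0 = 0.03301 h⁻¹
Accumulation ratio R = 1 / (1 − e^(−kτ)) = 1 / (1 − e^(−0.03301×30.0)) = 1 / (1 − 0.3715) = 1.591
Loading dose = maintenance dose × R = 300 × 1.591 ≈ 477 mg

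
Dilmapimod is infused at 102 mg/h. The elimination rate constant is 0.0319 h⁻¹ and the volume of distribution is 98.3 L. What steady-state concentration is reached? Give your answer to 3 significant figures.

32.5 µg/mL

CL = k · V = 0.0319 × 98.3 = 3.136 L/h
Css = rate / CL = 102 / 3.136 ≈ 32.5 µg/mL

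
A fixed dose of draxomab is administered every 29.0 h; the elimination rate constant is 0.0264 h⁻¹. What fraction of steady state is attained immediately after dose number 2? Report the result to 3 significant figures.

f_n = 1 − e^(−nkτ) = 1 − e^(−2 × 0.02640 × 29.0) = 1 − e^(−1.531) = 1 − 0.2163 ≈ 0.784

0.784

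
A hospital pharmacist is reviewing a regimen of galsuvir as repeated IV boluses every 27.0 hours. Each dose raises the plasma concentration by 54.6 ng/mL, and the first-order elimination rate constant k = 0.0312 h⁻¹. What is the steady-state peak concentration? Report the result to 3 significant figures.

95.9 ng/mL

Fraction remaining after one interval: e^(−kτ) = e^(−0.03120 × 27.0) = 0.4307
R = 1 / (1 − 0.4307) = 1.756
Css,max = 54.6 × 1.756 ≈ 95.9 ng/mL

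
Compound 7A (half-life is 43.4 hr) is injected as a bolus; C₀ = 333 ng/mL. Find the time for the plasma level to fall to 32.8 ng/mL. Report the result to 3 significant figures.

k = ln 2 / 43.4 = 0.01597 hr⁻¹
C(t) = C₀ e^(−kt)  ⇒  t = ln(C₀/C) / k
t = ln(333/32.8) / 0.01597 = 2.318 / 0.01597 ≈ 145 hours

145 hours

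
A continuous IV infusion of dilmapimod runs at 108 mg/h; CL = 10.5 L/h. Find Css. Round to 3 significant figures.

Css = infusion rate / CL = 108 / 10.5 ≈ 10.3 µg/mL

10.3 µg/mL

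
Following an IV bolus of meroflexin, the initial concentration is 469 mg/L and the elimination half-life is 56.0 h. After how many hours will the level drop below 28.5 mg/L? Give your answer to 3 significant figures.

226 hours

k = ln 2 / 56.0 = 0.01238 h⁻¹
C(t) = C₀ e^(−kt)  ⇒  t = ln(C₀/C) / k
t = ln(469/28.5) / 0.01238 = 2.801 / 0.01238 ≈ 226 hours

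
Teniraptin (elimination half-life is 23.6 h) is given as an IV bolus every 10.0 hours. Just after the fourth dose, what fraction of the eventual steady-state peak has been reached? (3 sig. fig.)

k = ln 2 / 23.6 = 0.02937 h⁻¹
f_n = 1 − e^(−nkτ) = 1 − e^(−4 × 0.02937 × 10.0) = 1 − e^(−1.175) = 1 − 0.3089 ≈ 0.691

0.691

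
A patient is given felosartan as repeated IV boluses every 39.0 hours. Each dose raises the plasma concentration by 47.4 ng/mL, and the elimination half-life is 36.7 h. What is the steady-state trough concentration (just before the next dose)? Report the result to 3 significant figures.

k = ln 2 / 36.7 = 0.01889 h⁻¹
Fraction remaining after one interval: e^(−kτ) = e^(−0.01889 × 39.0) = 0.4787
R = 1 / (1 − 0.4787) = 1.918
Css,max = 47.4 × 1.918 = 90.93 ng/mL
Css,min = Css,max × e^(−kτ) = 90.93 × 0.4787 ≈ 43.5 ng/mL

43.5 ng/mL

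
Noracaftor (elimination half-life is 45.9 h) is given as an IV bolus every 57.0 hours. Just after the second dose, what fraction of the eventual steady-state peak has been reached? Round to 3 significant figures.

0.821

k = ln 2 / 45.9 = 0.01510 h⁻¹
f_n = 1 − e^(−nkτ) = 1 − e^(−2 × 0.01510 × 57.0) = 1 − e^(−1.722) = 1 − 0.1788 ≈ 0.821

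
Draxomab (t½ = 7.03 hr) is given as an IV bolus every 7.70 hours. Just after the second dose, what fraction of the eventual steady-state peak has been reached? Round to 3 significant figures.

0.781

k = ln 2 / 7.03 = 0.09860 hr⁻¹
f_n = 1 − e^(−nkτ) = 1 − e^(−2 × 0.09860 × 7.70) = 1 − e^(−1.518) = 1 − 0.2191 ≈ 0.781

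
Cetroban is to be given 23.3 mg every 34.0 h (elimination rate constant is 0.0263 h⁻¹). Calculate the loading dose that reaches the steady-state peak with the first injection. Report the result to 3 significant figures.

Accumulation ratio R = 1 / (1 − e^(−kτ)) = 1 / (1 − e^(−0.02630×34.0)) = 1 / (1 − 0.4089) = 1.692
Loading dose = maintenance dose × R = 23.3 × 1.692 ≈ 39.4 mg

39.4 mg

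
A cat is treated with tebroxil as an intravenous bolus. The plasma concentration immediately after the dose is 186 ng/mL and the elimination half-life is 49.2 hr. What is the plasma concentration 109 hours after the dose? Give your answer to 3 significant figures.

k = ln 2 / 49.2 = 0.01409 hr⁻¹
109 hr is 2.215 half-lives, so C = 186 × (1/2)^2.215 = 186 × 0.2153 ≈ 40.0 ng/mL

40.0 ng/mL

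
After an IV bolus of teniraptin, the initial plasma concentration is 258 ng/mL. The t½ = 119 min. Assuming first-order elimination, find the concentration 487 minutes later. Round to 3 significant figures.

15.1 ng/mL

k = ln 2 / 119 = 0.005825 min⁻¹
487 min is 4.092 half-lives, so C = 258 × (1/2)^4.092 = 258 × 0.05862 ≈ 15.1 ng/mL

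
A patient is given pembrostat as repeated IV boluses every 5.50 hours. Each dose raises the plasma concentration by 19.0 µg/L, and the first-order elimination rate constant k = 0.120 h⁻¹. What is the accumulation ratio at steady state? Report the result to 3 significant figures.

2.07

Fraction remaining after one interval: e^(−kτ) = e^(−0.1200 × 5.50) = 0.5169
R = 1 / (1 − 0.5169) = 1 / 0.4831 ≈ 2.07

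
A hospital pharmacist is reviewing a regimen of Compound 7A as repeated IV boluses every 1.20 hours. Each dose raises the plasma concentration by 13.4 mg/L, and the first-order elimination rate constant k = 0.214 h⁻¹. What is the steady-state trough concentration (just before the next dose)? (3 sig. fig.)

Fraction remaining after one interval: e^(−kτ) = e^(−0.2140 × 1.20) = 0.7735
R = 1 / (1 − 0.7735) = 4.415
Css,max = 13.4 × 4.415 = 59.17 mg/L
Css,min = Css,max × e^(−kτ) = 59.17 × 0.7735 ≈ 45.8 mg/L

45.8 mg/L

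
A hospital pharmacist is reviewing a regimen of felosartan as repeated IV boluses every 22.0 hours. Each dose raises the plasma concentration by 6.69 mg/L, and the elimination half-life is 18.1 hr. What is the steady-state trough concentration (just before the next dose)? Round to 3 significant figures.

k = ln 2 / 18.1 = 0.03830 hr⁻¹
Fraction remaining after one interval: e^(−kτ) = e^(−0.03830 × 22.0) = 0.4306
R = 1 / (1 − 0.4306) = 1.756
Css,max = 6.69 × 1.756 = 11.75 mg/L
Css,min = Css,max × e^(−kτ) = 11.75 × 0.4306 ≈ 5.06 mg/L

5.06 mg/L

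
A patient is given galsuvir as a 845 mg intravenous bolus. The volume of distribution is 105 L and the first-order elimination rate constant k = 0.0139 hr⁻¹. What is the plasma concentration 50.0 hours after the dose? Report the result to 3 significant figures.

4.02 µg/mL

C₀ = dose / V = 845 / 105 = 8.048 µg/mL
C(t) = C₀ e^(−kt) = 8.048 × e^(−0.01390 × 50.0) = 8.048 × e^(−0.6950) = 8.048 × 0.4991 ≈ 4.02 µg/mL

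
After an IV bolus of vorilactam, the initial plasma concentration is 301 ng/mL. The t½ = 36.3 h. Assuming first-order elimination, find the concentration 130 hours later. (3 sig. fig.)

k = ln 2 / 36.3 = 0.01909 h⁻¹
C(t) = C₀ e^(−kt) = 301 × e^(−0.01909 × 130) = 301 × e^(−2.482) = 301 × 0.08355 ≈ 25.1 ng/mL

25.1 ng/mL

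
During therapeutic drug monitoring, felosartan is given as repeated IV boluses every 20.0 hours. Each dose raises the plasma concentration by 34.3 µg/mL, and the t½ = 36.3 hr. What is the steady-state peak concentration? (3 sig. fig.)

108 µg/mL

k = ln 2 / 36.3 = 0.01909 hr⁻¹
Fraction remaining after one interval: e^(−kτ) = e^(−0.01909 × 20.0) = 0.6826
R = 1 / (1 − 0.6826) = 3.150
Css,max = 34.3 × 3.150 ≈ 108 µg/mL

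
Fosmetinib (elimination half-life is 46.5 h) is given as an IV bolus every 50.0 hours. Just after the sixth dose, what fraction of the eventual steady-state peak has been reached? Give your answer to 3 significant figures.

k = ln 2 / 46.5 = 0.01491 h⁻¹
f_n = 1 − e^(−nkτ) = 1 − e^(−6 × 0.01491 × 50.0) = 1 − e^(−4.472) = 1 − 0.01143 ≈ 0.989

0.989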